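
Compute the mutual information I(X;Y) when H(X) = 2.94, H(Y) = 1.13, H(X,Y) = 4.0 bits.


I(X;Y) = H(X) + H(Y) - H(X,Y) = 2.94 + 1.13 - 4.0 = 0.07

0.07 bits


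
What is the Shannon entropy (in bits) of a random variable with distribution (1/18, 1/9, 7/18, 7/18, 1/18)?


H = -sum(p_i * log2(p_i)). Terms: -(1/18)*log2(1/18) = 0.231663; -(1/9)*log2(1/9) = 0.352214; -(7/18)*log2(7/18) = 0.529888; -(7/18)*log2(7/18) = 0.529888; -(1/18)*log2(1/18) = 0.231663. H = 0.231663 + 0.352214 + 0.529888 + 0.529888 + 0.231663 = 1.8753

1.8753 bits


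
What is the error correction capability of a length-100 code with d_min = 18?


Correction capability = floor((d-1)/2) = floor((18-1)/2) = 8

8 errors


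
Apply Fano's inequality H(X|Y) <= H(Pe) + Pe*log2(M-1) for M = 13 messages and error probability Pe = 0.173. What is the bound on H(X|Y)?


H(Pe) = -Pe*log2(Pe) - (1-Pe)*log2(1-Pe) = -0.173*log2(0.173) - 0.827*log2(0.827) = 0.437890 + 0.226632 = 0.6645. Pe*log2(M-1) = 0.173*log2(12) = 0.620199. Bound = H(Pe) + Pe*log2(M-1) = 0.437890 + 0.226632 + 0.620199 = 1.2847

1.2847 bits


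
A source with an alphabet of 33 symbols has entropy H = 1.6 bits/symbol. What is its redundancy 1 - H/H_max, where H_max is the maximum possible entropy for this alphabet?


H_max = log2(K) = log2(33) = 5.0444 bits/symbol. Redundancy = 1 - H/H_max = 1 - 1.6/5.0444 = 1 - 0.3172 = 0.6828

0.6828


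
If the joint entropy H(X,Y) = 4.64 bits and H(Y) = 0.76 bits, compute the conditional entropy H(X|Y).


H(X|Y) = H(X,Y) - H(Y) = 4.64 - 0.76 = 3.88

3.88 bits


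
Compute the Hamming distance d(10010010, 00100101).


Count differing positions: ^ . ^ ^ . ^ ^ ^ = 6 differences

6


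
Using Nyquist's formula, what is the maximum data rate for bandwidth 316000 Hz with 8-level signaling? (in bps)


Rate = 2 * B * log2(M) = 2 * 316000 * 3.0 = 1896000.0

1896000.0 bps


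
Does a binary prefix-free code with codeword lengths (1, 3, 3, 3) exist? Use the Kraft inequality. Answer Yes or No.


Kraft sum = sum(2^(-l_i)) = 0.875, need <= 1. Result: satisfied (a binary prefix-free code with these lengths exists)

Yes


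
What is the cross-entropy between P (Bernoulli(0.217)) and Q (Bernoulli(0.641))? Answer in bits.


H(P,Q) = -p*log2(q) - (1-p)*log2(1-q). -0.217*log2(0.641) = 0.139228; -0.783*log2(0.359) = 1.157230. H(P,Q) = 0.139228 + 1.157230 = 1.2965

1.2965 bits


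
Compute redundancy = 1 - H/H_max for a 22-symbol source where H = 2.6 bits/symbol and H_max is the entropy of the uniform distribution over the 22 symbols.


H_max = log2(K) = log2(22) = 4.4594 bits/symbol. Redundancy = 1 - H/H_max = 1 - 2.6/4.4594 = 1 - 0.583 = 0.417

0.417


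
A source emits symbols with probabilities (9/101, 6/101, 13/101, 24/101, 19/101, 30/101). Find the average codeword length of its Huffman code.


Huffman construction (repeatedly merge the two least-probable nodes; each merge adds 1 bit to every symbol beneath it): 6/101 + 9/101 = 15/101; 13/101 + 15/101 = 28/101; 19/101 + 24/101 = 43/101; 28/101 + 30/101 = 58/101; 43/101 + 58/101 = 1. Resulting codeword lengths (in the order the probabilities were given): (4, 4, 3, 2, 2, 2). L_avg = sum(p_i * l_i) = 9/101*4 + 6/101*4 + 13/101*3 + 24/101*2 + 19/101*2 + 30/101*2 = 245/101 = 2.4257

2.4257 bits


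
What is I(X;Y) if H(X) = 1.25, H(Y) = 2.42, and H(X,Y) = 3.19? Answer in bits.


I(X;Y) = H(X) + H(Y) - H(X,Y) = 1.25 + 2.42 - 3.19 = 0.48

0.48 bits


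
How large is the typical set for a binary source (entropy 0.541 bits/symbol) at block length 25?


log2|A_typical| = nH = 25 * 0.541 = 13.525, so |A_typical| ~ 2^13.525 = 1.179e+04

1.179e+04


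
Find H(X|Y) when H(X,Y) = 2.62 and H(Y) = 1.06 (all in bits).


H(X|Y) = H(X,Y) - H(Y) = 2.62 - 1.06 = 1.56

1.56 bits


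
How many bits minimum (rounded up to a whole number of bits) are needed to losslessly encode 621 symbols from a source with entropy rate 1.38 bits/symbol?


Minimum bits >= n * H = 621 * 1.38 = 856.98, rounded up to a whole number of bits = 857

857 bits


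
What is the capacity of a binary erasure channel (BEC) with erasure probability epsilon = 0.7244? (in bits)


C = 1 - epsilon = 1 - 0.7244 = 0.2756

0.2756 bits


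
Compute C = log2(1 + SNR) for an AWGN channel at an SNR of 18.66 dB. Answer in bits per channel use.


SNR_linear = 10^(18.66/10) = 73.4514; C = log2(1 + SNR_linear) = log2(1 + 73.4514) = 6.2182

6.2182 bits/channel use


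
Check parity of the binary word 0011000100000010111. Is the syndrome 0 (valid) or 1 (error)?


Syndrome = XOR of all bits = 0 XOR 0 XOR 1 XOR 1 XOR 0 XOR 0 XOR 0 XOR 1 XOR 0 XOR 0 XOR 0 XOR 0 XOR 0 XOR 0 XOR 1 XOR 0 XOR 1 XOR 1 XOR 1 = 1

1


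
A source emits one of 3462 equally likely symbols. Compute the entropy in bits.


H = log2(n) = log2(3462) = 11.7574

11.7574 bits


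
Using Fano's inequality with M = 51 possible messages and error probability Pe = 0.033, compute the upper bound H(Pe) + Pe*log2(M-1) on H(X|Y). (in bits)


H(Pe) = -Pe*log2(Pe) - (1-Pe)*log2(1-Pe) = -0.033*log2(0.033) - 0.967*log2(0.967) = 0.162406 + 0.046815 = 0.2092. Pe*log2(M-1) = 0.033*log2(50) = 0.186247. Bound = H(Pe) + Pe*log2(M-1) = 0.162406 + 0.046815 + 0.186247 = 0.3955

0.3955 bits


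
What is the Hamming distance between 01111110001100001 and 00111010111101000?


Count differing positions: . ^ . . . ^ . . ^ ^ . . . ^ . . ^ = 6 differences

6


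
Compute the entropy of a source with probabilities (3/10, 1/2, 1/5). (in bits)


H = -sum(p_i * log2(p_i)). Terms: -(3/10)*log2(3/10) = 0.521090; -(1/2)*log2(1/2) = 0.500000; -(1/5)*log2(1/5) = 0.464386. H = 0.521090 + 0.500000 + 0.464386 = 1.4855

1.4855 bits


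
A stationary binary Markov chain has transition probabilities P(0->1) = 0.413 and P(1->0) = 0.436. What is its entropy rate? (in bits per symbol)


Stationary distribution: pi_0 = p10/(p01+p10) = 0.5135, pi_1 = 0.4865. Entropy rate H' = pi_0*H(p01) + pi_1*H(p10) = 0.5135*0.978 + 0.4865*0.9881 = 0.983

0.983 bits/symbol


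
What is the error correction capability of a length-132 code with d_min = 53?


Correction capability = floor((d-1)/2) = floor((53-1)/2) = 26

26 errors


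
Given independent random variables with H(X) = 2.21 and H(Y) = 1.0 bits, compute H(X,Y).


For independent variables, H(X,Y) = H(X) + H(Y) = 2.21 + 1.0 = 3.21

3.21 bits


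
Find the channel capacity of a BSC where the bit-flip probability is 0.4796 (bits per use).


H(p) = -p*log2(p) - (1-p)*log2(1-p) = -0.4796*log2(0.4796) - 0.5204*log2(0.5204) = 0.508422 + 0.490377 = 0.9988. C = 1 - H(p) = 1 - 0.9988 = 0.0012

0.0012 bits


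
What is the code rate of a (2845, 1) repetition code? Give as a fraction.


Rate = k/n = 1/2845

1/2845


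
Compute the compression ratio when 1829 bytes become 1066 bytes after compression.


Ratio = original / compressed = 1829 / 1066 = 1.7158

1.7158


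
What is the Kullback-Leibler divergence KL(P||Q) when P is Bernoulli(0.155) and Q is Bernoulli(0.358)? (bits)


KL = p*log2(p/q) + (1-p)*log2((1-p)/(1-q)) = 0.155*log2(0.155/0.358) + 0.845*log2(0.845/0.642) = 0.1477

0.1477 bits


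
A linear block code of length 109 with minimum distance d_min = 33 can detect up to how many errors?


Detection capability = d_min - 1 = 33 - 1 = 32

32 errors


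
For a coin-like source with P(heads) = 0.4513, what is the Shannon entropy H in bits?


H = -p*log2(p) - (1-p)*log2(1-p). -0.4513*log2(0.4513) = 0.518021; -0.5487*log2(0.5487) = 0.475125. H = 0.518021 + 0.475125 = 0.9931

0.9931 bits


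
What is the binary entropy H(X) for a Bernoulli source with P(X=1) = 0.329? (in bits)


H = -p*log2(p) - (1-p)*log2(1-p). -0.329*log2(0.329) = 0.527664; -0.671*log2(0.671) = 0.386238. H = 0.527664 + 0.386238 = 0.9139

0.9139 bits


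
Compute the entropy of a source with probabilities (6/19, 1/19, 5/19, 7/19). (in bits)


H = -sum(p_i * log2(p_i)). Terms: -(6/19)*log2(6/19) = 0.525147; -(1/19)*log2(1/19) = 0.223575; -(5/19)*log2(5/19) = 0.506842; -(7/19)*log2(7/19) = 0.530737. H = 0.525147 + 0.223575 + 0.506842 + 0.530737 = 1.7863

1.7863 bits


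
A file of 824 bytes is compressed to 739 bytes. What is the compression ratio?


Ratio = original / compressed = 824 / 739 = 1.115

1.115


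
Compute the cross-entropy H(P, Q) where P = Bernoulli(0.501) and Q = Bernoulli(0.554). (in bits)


H(P,Q) = -p*log2(q) - (1-p)*log2(1-q). -0.501*log2(0.554) = 0.426873; -0.499*log2(0.446) = 0.581277. H(P,Q) = 0.426873 + 0.581277 = 1.0082

1.0082 bits


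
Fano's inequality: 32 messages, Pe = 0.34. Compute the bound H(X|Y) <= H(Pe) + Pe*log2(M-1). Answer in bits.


H(Pe) = -Pe*log2(Pe) - (1-Pe)*log2(1-Pe) = -0.34*log2(0.34) - 0.66*log2(0.66) = 0.529174 + 0.395645 = 0.9248. Pe*log2(M-1) = 0.34*log2(31) = 1.684427. Bound = H(Pe) + Pe*log2(M-1) = 0.529174 + 0.395645 + 1.684427 = 2.6092

2.6092 bits


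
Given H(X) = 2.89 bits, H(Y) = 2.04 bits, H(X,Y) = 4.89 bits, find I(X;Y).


I(X;Y) = H(X) + H(Y) - H(X,Y) = 2.89 + 2.04 - 4.89 = 0.04

0.04 bits


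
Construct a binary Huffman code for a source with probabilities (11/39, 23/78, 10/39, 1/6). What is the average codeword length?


Huffman construction (repeatedly merge the two least-probable nodes; each merge adds 1 bit to every symbol beneath it): 1/6 + 10/39 = 11/26; 11/39 + 23/78 = 15/26; 11/26 + 15/26 = 1. Resulting codeword lengths (in the order the probabilities were given): (2, 2, 2, 2). L_avg = sum(p_i * l_i) = 11/39*2 + 23/78*2 + 10/39*2 + 1/6*2 = 2

2.0 bits


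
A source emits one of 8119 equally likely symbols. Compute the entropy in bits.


H = log2(n) = log2(8119) = 12.9871

12.9871 bits


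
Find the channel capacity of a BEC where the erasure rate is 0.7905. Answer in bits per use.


C = 1 - epsilon = 1 - 0.7905 = 0.2095

0.2095 bits


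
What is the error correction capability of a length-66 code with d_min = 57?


Correction capability = floor((d-1)/2) = floor((57-1)/2) = 28

28 errors


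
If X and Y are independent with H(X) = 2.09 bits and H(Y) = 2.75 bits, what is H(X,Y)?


For independent variables, H(X,Y) = H(X) + H(Y) = 2.09 + 2.75 = 4.84

4.84 bits


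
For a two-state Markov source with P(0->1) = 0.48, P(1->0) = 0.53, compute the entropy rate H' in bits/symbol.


Stationary distribution: pi_0 = p10/(p01+p10) = 0.5248, pi_1 = 0.4752. Entropy rate H' = pi_0*H(p01) + pi_1*H(p10) = 0.5248*0.9988 + 0.4752*0.9974 = 0.9982

0.9982 bits/symbol


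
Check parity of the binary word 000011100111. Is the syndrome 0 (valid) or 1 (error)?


Syndrome = XOR of all bits = 0 XOR 0 XOR 0 XOR 0 XOR 1 XOR 1 XOR 1 XOR 0 XOR 0 XOR 1 XOR 1 XOR 1 = 0

0


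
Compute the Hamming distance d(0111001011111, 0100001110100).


Count differing positions: . . ^ ^ . . . ^ . ^ . ^ ^ = 6 differences

6


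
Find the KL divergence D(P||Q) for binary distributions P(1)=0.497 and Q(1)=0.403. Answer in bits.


KL = p*log2(p/q) + (1-p)*log2((1-p)/(1-q)) = 0.497*log2(0.497/0.403) + 0.503*log2(0.503/0.597) = 0.026

0.026 bits


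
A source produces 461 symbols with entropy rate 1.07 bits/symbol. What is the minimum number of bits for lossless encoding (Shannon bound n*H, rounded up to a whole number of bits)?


Minimum bits >= n * H = 461 * 1.07 = 493.27, rounded up to a whole number of bits = 494

494 bits


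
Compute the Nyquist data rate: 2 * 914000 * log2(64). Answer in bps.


Rate = 2 * B * log2(M) = 2 * 914000 * 6.0 = 10968000.0

10968000.0 bps


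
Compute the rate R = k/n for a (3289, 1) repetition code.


Rate = k/n = 1/3289

1/3289


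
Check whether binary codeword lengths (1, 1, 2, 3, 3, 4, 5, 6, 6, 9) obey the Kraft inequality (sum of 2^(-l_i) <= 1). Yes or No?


Kraft sum = sum(2^(-l_i)) = 1.627, need <= 1. Result: violated (a binary prefix-free code with these lengths cannot exist)

No


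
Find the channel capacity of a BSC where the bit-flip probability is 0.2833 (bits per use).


H(p) = -p*log2(p) - (1-p)*log2(1-p) = -0.2833*log2(0.2833) - 0.7167*log2(0.7167) = 0.515492 + 0.344416 = 0.8599. C = 1 - H(p) = 1 - 0.8599 = 0.1401

0.1401 bits


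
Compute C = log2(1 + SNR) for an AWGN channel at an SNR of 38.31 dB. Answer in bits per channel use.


SNR_linear = 10^(38.31/10) = 6776.4151; C = log2(1 + SNR_linear) = log2(1 + 6776.4151) = 12.7265

12.7265 bits/channel use


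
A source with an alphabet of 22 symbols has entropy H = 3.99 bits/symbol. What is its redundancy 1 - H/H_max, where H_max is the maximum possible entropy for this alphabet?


H_max = log2(K) = log2(22) = 4.4594 bits/symbol. Redundancy = 1 - H/H_max = 1 - 3.99/4.4594 = 1 - 0.8947 = 0.1053

0.1053


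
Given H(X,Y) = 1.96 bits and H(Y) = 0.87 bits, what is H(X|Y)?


H(X|Y) = H(X,Y) - H(Y) = 1.96 - 0.87 = 1.09

1.09 bits


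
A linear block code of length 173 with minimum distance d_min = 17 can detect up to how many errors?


Detection capability = d_min - 1 = 17 - 1 = 16

16 errors


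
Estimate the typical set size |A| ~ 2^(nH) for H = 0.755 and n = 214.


log2|A_typical| = nH = 214 * 0.755 = 161.57, so |A_typical| ~ 2^161.57 = 4.339e+48

4.339e+48


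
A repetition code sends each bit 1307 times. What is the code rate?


Rate = k/n = 1/1307

1/1307


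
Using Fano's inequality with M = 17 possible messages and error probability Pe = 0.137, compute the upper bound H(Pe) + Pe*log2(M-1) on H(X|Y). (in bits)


H(Pe) = -Pe*log2(Pe) - (1-Pe)*log2(1-Pe) = -0.137*log2(0.137) - 0.863*log2(0.863) = 0.392882 + 0.183446 = 0.5763. Pe*log2(M-1) = 0.137*log2(16) = 0.548000. Bound = H(Pe) + Pe*log2(M-1) = 0.392882 + 0.183446 + 0.548000 = 1.1243

1.1243 bits


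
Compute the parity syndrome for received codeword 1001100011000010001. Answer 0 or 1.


Syndrome = XOR of all bits = 1 XOR 0 XOR 0 XOR 1 XOR 1 XOR 0 XOR 0 XOR 0 XOR 1 XOR 1 XOR 0 XOR 0 XOR 0 XOR 0 XOR 1 XOR 0 XOR 0 XOR 0 XOR 1 = 1

1


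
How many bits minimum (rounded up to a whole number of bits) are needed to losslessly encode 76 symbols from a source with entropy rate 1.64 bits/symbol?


Minimum bits >= n * H = 76 * 1.64 = 124.64, rounded up to a whole number of bits = 125

125 bits


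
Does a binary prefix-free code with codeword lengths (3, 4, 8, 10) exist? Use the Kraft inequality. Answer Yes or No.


Kraft sum = sum(2^(-l_i)) = 0.1924, need <= 1. Result: satisfied (a binary prefix-free code with these lengths exists)

Yes


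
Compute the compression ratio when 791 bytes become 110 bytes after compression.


Ratio = original / compressed = 791 / 110 = 7.1909

7.1909


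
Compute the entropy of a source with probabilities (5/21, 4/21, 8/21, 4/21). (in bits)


H = -sum(p_i * log2(p_i)). Terms: -(5/21)*log2(5/21) = 0.492950; -(4/21)*log2(4/21) = 0.455680; -(8/21)*log2(8/21) = 0.530407; -(4/21)*log2(4/21) = 0.455680. H = 0.492950 + 0.455680 + 0.530407 + 0.455680 = 1.9347

1.9347 bits


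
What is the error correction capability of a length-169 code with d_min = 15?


Correction capability = floor((d-1)/2) = floor((15-1)/2) = 7

7 errors


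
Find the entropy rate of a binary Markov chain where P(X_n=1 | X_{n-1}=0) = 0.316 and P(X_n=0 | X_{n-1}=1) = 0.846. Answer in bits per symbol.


Stationary distribution: pi_0 = p10/(p01+p10) = 0.7281, pi_1 = 0.2719. Entropy rate H' = pi_0*H(p01) + pi_1*H(p10) = 0.7281*0.9 + 0.2719*0.6198 = 0.8238

0.8238 bits/symbol


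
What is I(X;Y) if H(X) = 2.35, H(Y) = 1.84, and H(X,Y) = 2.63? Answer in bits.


I(X;Y) = H(X) + H(Y) - H(X,Y) = 2.35 + 1.84 - 2.63 = 1.56

1.56 bits


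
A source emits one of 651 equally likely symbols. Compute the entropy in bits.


H = log2(n) = log2(651) = 9.3465

9.3465 bits


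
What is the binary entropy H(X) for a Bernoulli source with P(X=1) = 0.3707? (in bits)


H = -p*log2(p) - (1-p)*log2(1-p). -0.3707*log2(0.3707) = 0.530722; -0.6293*log2(0.6293) = 0.420486. H = 0.530722 + 0.420486 = 0.9512

0.9512 bits


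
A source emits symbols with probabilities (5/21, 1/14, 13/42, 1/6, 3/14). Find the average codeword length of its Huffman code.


Huffman construction (repeatedly merge the two least-probable nodes; each merge adds 1 bit to every symbol beneath it): 1/14 + 1/6 = 5/21; 3/14 + 5/21 = 19/42; 5/21 + 13/42 = 23/42; 19/42 + 23/42 = 1. Resulting codeword lengths (in the order the probabilities were given): (2, 3, 2, 3, 2). L_avg = sum(p_i * l_i) = 5/21*2 + 1/14*3 + 13/42*2 + 1/6*3 + 3/14*2 = 47/21 = 2.2381

2.2381 bits


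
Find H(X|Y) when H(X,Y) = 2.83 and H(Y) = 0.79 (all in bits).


H(X|Y) = H(X,Y) - H(Y) = 2.83 - 0.79 = 2.04

2.04 bits


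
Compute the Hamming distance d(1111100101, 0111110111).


Count differing positions: ^ . . . . ^ . . ^ . = 3 differences

3


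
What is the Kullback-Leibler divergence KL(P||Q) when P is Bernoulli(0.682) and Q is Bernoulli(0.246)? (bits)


KL = p*log2(p/q) + (1-p)*log2((1-p)/(1-q)) = 0.682*log2(0.682/0.246) + 0.318*log2(0.318/0.754) = 0.6072

0.6072 bits


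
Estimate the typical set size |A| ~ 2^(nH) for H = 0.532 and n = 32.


log2|A_typical| = nH = 32 * 0.532 = 17.024, so |A_typical| ~ 2^17.024 = 1.333e+05

1.333e+05


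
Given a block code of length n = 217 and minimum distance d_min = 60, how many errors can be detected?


Detection capability = d_min - 1 = 60 - 1 = 59

59 errors


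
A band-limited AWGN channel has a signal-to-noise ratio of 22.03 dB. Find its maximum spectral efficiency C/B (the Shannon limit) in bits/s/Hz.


SNR_linear = 10^(22.03/10) = 159.5879; C/B = log2(1 + SNR_linear) = log2(1 + 159.5879) = 7.3272

7.3272 bits/s/Hz


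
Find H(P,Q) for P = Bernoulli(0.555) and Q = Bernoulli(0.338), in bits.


H(P,Q) = -p*log2(q) - (1-p)*log2(1-q). -0.555*log2(0.338) = 0.868522; -0.445*log2(0.662) = 0.264818. H(P,Q) = 0.868522 + 0.264818 = 1.1333

1.1333 bits


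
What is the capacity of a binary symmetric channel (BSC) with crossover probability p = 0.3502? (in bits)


H(p) = -p*log2(p) - (1-p)*log2(1-p) = -0.3502*log2(0.3502) - 0.6498*log2(0.6498) = 0.530115 + 0.404132 = 0.9342. C = 1 - H(p) = 1 - 0.9342 = 0.0658

0.0658 bits


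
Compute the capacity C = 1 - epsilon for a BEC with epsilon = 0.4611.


C = 1 - epsilon = 1 - 0.4611 = 0.5389

0.5389 bits


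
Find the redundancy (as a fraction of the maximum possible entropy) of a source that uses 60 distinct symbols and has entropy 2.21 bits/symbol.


H_max = log2(K) = log2(60) = 5.9069 bits/symbol. Redundancy = 1 - H/H_max = 1 - 2.21/5.9069 = 1 - 0.3741 = 0.6259

0.6259


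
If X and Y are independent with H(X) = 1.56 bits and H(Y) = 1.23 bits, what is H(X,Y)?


For independent variables, H(X,Y) = H(X) + H(Y) = 1.56 + 1.23 = 2.79

2.79 bits


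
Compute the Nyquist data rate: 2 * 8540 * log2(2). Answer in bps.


Rate = 2 * B * log2(M) = 2 * 8540 * 1.0 = 17080.0

17080.0 bps


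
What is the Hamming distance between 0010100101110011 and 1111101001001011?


Count differing positions: ^ ^ . ^ . . ^ ^ . . ^ ^ ^ . . . = 8 differences

8


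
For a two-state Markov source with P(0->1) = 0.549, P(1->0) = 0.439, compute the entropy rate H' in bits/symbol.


Stationary distribution: pi_0 = p10/(p01+p10) = 0.4443, pi_1 = 0.5557. Entropy rate H' = pi_0*H(p01) + pi_1*H(p10) = 0.4443*0.9931 + 0.5557*0.9892 = 0.9909

0.9909 bits/symbol


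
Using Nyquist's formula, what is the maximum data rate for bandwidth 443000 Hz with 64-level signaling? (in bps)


Rate = 2 * B * log2(M) = 2 * 443000 * 6.0 = 5316000.0

5316000.0 bps


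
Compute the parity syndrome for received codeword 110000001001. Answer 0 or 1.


Syndrome = XOR of all bits = 1 XOR 1 XOR 0 XOR 0 XOR 0 XOR 0 XOR 0 XOR 0 XOR 1 XOR 0 XOR 0 XOR 1 = 0

0


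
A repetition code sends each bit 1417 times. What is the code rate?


Rate = k/n = 1/1417

1/1417


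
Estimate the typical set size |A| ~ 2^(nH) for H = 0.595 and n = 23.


log2|A_typical| = nH = 23 * 0.595 = 13.685, so |A_typical| ~ 2^13.685 = 1.317e+04

1.317e+04


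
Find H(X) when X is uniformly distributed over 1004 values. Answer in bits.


H = log2(n) = log2(1004) = 9.9715

9.9715 bits


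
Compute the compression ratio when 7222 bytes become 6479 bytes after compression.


Ratio = original / compressed = 7222 / 6479 = 1.1147

1.1147


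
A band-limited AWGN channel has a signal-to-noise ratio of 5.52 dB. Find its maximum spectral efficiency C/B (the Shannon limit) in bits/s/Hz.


SNR_linear = 10^(5.52/10) = 3.5645; C/B = log2(1 + SNR_linear) = log2(1 + 3.5645) = 2.1905

2.1905 bits/s/Hz


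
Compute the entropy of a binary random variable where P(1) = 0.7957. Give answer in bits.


H = -p*log2(p) - (1-p)*log2(1-p). -0.7957*log2(0.7957) = 0.262345; -0.2043*log2(0.2043) = 0.468100. H = 0.262345 + 0.468100 = 0.7304

0.7304 bits


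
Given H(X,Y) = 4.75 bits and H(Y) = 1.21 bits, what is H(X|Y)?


H(X|Y) = H(X,Y) - H(Y) = 4.75 - 1.21 = 3.54

3.54 bits


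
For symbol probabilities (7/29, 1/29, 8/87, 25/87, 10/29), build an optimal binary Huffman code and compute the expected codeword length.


Huffman construction (repeatedly merge the two least-probable nodes; each merge adds 1 bit to every symbol beneath it): 1/29 + 8/87 = 11/87; 11/87 + 7/29 = 32/87; 25/87 + 10/29 = 55/87; 32/87 + 55/87 = 1. Resulting codeword lengths (in the order the probabilities were given): (2, 3, 3, 2, 2). L_avg = sum(p_i * l_i) = 7/29*2 + 1/29*3 + 8/87*3 + 25/87*2 + 10/29*2 = 185/87 = 2.1264

2.1264 bits


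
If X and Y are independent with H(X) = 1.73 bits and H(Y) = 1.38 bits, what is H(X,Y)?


For independent variables, H(X,Y) = H(X) + H(Y) = 1.73 + 1.38 = 3.11

3.11 bits


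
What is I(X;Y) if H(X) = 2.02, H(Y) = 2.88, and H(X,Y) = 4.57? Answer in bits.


I(X;Y) = H(X) + H(Y) - H(X,Y) = 2.02 + 2.88 - 4.57 = 0.33

0.33 bits


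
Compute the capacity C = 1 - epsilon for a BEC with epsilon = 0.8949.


C = 1 - epsilon = 1 - 0.8949 = 0.1051

0.1051 bits


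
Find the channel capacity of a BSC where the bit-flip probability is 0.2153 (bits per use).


H(p) = -p*log2(p) - (1-p)*log2(1-p) = -0.2153*log2(0.2153) - 0.7847*log2(0.7847) = 0.477014 + 0.274478 = 0.7515. C = 1 - H(p) = 1 - 0.7515 = 0.2485

0.2485 bits


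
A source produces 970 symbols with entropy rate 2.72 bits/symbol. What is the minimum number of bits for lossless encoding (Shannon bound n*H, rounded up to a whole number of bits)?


Minimum bits >= n * H = 970 * 2.72 = 2638.4, rounded up to a whole number of bits = 2639

2639 bits


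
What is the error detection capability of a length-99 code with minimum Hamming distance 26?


Detection capability = d_min - 1 = 26 - 1 = 25

25 errors


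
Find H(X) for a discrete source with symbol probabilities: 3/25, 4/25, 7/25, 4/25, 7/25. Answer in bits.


H = -sum(p_i * log2(p_i)). Terms: -(3/25)*log2(3/25) = 0.367067; -(4/25)*log2(4/25) = 0.423017; -(7/25)*log2(7/25) = 0.514220; -(4/25)*log2(4/25) = 0.423017; -(7/25)*log2(7/25) = 0.514220. H = 0.367067 + 0.423017 + 0.514220 + 0.423017 + 0.514220 = 2.2415

2.2415 bits


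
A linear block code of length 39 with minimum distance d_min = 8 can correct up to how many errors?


Correction capability = floor((d-1)/2) = floor((8-1)/2) = 3

3 errors


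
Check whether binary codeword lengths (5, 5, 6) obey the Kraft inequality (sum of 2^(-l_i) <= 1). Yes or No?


Kraft sum = sum(2^(-l_i)) = 0.0781, need <= 1. Result: satisfied (a binary prefix-free code with these lengths exists)

Yes


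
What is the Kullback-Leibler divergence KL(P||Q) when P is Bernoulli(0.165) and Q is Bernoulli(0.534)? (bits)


KL = p*log2(p/q) + (1-p)*log2((1-p)/(1-q)) = 0.165*log2(0.165/0.534) + 0.835*log2(0.835/0.466) = 0.423

0.423 bits


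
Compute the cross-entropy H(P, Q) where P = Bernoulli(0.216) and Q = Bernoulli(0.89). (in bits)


H(P,Q) = -p*log2(q) - (1-p)*log2(1-q). -0.216*log2(0.89) = 0.036315; -0.784*log2(0.11) = 2.496589. H(P,Q) = 0.036315 + 2.496589 = 2.5329

2.5329 bits


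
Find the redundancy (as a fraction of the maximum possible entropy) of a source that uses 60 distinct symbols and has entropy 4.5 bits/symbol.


H_max = log2(K) = log2(60) = 5.9069 bits/symbol. Redundancy = 1 - H/H_max = 1 - 4.5/5.9069 = 1 - 0.7618 = 0.2382

0.2382


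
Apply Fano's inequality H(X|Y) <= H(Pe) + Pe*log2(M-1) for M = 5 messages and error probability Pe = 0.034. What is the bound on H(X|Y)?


H(Pe) = -Pe*log2(Pe) - (1-Pe)*log2(1-Pe) = -0.034*log2(0.034) - 0.966*log2(0.966) = 0.165863 + 0.048208 = 0.2141. Pe*log2(M-1) = 0.034*log2(4) = 0.068000. Bound = H(Pe) + Pe*log2(M-1) = 0.165863 + 0.048208 + 0.068000 = 0.2821

0.2821 bits


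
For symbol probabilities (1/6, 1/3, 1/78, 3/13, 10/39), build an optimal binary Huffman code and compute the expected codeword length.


Huffman construction (repeatedly merge the two least-probable nodes; each merge adds 1 bit to every symbol beneath it): 1/78 + 1/6 = 7/39; 7/39 + 3/13 = 16/39; 10/39 + 1/3 = 23/39; 16/39 + 23/39 = 1. Resulting codeword lengths (in the order the probabilities were given): (3, 2, 3, 2, 2). L_avg = sum(p_i * l_i) = 1/6*3 + 1/3*2 + 1/78*3 + 3/13*2 + 10/39*2 = 85/39 = 2.1795

2.1795 bits


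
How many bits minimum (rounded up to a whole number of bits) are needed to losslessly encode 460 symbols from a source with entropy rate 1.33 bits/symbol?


Minimum bits >= n * H = 460 * 1.33 = 611.8, rounded up to a whole number of bits = 612

612 bits


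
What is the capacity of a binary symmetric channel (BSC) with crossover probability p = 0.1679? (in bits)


H(p) = -p*log2(p) - (1-p)*log2(1-p) = -0.1679*log2(0.1679) - 0.8321*log2(0.8321) = 0.432229 + 0.220649 = 0.6529. C = 1 - H(p) = 1 - 0.6529 = 0.3471

0.3471 bits


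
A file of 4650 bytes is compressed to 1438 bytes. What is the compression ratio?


Ratio = original / compressed = 4650 / 1438 = 3.2337

3.2337


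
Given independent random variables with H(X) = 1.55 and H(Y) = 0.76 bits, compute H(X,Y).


For independent variables, H(X,Y) = H(X) + H(Y) = 1.55 + 0.76 = 2.31

2.31 bits


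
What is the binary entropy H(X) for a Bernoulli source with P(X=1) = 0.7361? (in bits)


H = -p*log2(p) - (1-p)*log2(1-p). -0.7361*log2(0.7361) = 0.325376; -0.2639*log2(0.2639) = 0.507199. H = 0.325376 + 0.507199 = 0.8326

0.8326 bits


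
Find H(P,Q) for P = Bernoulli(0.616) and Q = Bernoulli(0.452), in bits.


H(P,Q) = -p*log2(q) - (1-p)*log2(1-q). -0.616*log2(0.452) = 0.705693; -0.384*log2(0.548) = 0.333217. H(P,Q) = 0.705693 + 0.333217 = 1.0389

1.0389 bits


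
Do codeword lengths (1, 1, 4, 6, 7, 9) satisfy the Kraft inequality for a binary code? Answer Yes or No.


Kraft sum = sum(2^(-l_i)) = 1.0879, need <= 1. Result: violated (a binary prefix-free code with these lengths cannot exist)

No


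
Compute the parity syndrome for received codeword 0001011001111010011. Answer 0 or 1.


Syndrome = XOR of all bits = 0 XOR 0 XOR 0 XOR 1 XOR 0 XOR 1 XOR 1 XOR 0 XOR 0 XOR 1 XOR 1 XOR 1 XOR 1 XOR 0 XOR 1 XOR 0 XOR 0 XOR 1 XOR 1 = 0

0


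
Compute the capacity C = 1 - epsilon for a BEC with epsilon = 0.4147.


C = 1 - epsilon = 1 - 0.4147 = 0.5853

0.5853 bits


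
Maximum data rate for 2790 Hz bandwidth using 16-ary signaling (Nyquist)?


Rate = 2 * B * log2(M) = 2 * 2790 * 4.0 = 22320.0

22320.0 bps


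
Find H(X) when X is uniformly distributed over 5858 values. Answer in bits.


H = log2(n) = log2(5858) = 12.5162

12.5162 bits


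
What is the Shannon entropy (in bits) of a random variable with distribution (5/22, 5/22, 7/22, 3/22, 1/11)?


H = -sum(p_i * log2(p_i)). Terms: -(5/22)*log2(5/22) = 0.485796; -(5/22)*log2(5/22) = 0.485796; -(7/22)*log2(7/22) = 0.525661; -(3/22)*log2(3/22) = 0.391973; -(1/11)*log2(1/11) = 0.314494. H = 0.485796 + 0.485796 + 0.525661 + 0.391973 + 0.314494 = 2.2037

2.2037 bits


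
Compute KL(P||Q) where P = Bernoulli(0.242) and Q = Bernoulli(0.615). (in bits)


KL = p*log2(p/q) + (1-p)*log2((1-p)/(1-q)) = 0.242*log2(0.242/0.615) + 0.758*log2(0.758/0.385) = 0.4152

0.4152 bits


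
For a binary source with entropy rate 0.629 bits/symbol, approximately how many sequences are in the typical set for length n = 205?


log2|A_typical| = nH = 205 * 0.629 = 128.945, so |A_typical| ~ 2^128.945 = 6.551e+38

6.551e+38


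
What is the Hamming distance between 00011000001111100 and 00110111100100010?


Count differing positions: . . ^ . ^ ^ ^ ^ ^ . ^ . ^ ^ ^ ^ . = 11 differences

11


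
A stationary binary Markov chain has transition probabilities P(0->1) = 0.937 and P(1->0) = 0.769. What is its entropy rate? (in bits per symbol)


Stationary distribution: pi_0 = p10/(p01+p10) = 0.4508, pi_1 = 0.5492. Entropy rate H' = pi_0*H(p01) + pi_1*H(p10) = 0.4508*0.3392 + 0.5492*0.7798 = 0.5812

0.5812 bits/symbol


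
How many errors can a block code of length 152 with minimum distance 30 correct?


Correction capability = floor((d-1)/2) = floor((30-1)/2) = 14

14 errors


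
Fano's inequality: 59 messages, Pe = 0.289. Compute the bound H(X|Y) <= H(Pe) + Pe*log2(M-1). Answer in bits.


H(Pe) = -Pe*log2(Pe) - (1-Pe)*log2(1-Pe) = -0.289*log2(0.289) - 0.711*log2(0.711) = 0.517558 + 0.349868 = 0.8674. Pe*log2(M-1) = 0.289*log2(58) = 1.692957. Bound = H(Pe) + Pe*log2(M-1) = 0.517558 + 0.349868 + 1.692957 = 2.5604

2.5604 bits


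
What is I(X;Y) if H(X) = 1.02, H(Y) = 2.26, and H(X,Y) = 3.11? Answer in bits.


I(X;Y) = H(X) + H(Y) - H(X,Y) = 1.02 + 2.26 - 3.11 = 0.17

0.17 bits


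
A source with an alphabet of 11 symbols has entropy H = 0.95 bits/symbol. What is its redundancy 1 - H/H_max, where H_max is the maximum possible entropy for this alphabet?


H_max = log2(K) = log2(11) = 3.4594 bits/symbol. Redundancy = 1 - H/H_max = 1 - 0.95/3.4594 = 1 - 0.2746 = 0.7254

0.7254


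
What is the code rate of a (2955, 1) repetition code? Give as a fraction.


Rate = k/n = 1/2955

1/2955


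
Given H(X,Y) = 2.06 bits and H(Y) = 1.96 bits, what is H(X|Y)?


H(X|Y) = H(X,Y) - H(Y) = 2.06 - 1.96 = 0.1

0.1 bits


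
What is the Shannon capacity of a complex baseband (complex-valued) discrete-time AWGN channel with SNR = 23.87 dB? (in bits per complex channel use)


SNR_linear = 10^(23.87/10) = 243.7811; C = log2(1 + SNR_linear) = log2(1 + 243.7811) = 7.9353

7.9353 bits/channel use


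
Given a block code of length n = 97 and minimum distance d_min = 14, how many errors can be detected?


Detection capability = d_min - 1 = 14 - 1 = 13

13 errors


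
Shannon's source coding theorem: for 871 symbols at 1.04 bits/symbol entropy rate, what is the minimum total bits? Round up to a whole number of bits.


Minimum bits >= n * H = 871 * 1.04 = 905.84, rounded up to a whole number of bits = 906

906 bits


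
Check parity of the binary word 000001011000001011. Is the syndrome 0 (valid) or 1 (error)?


Syndrome = XOR of all bits = 0 XOR 0 XOR 0 XOR 0 XOR 0 XOR 1 XOR 0 XOR 1 XOR 1 XOR 0 XOR 0 XOR 0 XOR 0 XOR 0 XOR 1 XOR 0 XOR 1 XOR 1 = 0

0


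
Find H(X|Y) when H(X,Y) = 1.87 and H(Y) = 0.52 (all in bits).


H(X|Y) = H(X,Y) - H(Y) = 1.87 - 0.52 = 1.35

1.35 bits


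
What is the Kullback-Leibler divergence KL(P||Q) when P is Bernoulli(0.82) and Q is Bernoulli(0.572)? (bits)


KL = p*log2(p/q) + (1-p)*log2((1-p)/(1-q)) = 0.82*log2(0.82/0.572) + 0.18*log2(0.18/0.428) = 0.2011

0.2011 bits


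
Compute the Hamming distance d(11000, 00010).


Count differing positions: ^ ^ . ^ . = 3 differences

3


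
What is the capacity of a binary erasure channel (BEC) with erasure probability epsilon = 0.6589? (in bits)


C = 1 - epsilon = 1 - 0.6589 = 0.3411

0.3411 bits


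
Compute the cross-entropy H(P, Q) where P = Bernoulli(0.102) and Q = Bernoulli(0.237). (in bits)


H(P,Q) = -p*log2(q) - (1-p)*log2(1-q). -0.102*log2(0.237) = 0.211858; -0.898*log2(0.763) = 0.350440. H(P,Q) = 0.211858 + 0.350440 = 0.5623

0.5623 bits


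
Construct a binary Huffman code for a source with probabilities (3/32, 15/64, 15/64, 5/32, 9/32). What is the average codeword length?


Huffman construction (repeatedly merge the two least-probable nodes; each merge adds 1 bit to every symbol beneath it): 3/32 + 5/32 = 1/4; 15/64 + 15/64 = 15/32; 1/4 + 9/32 = 17/32; 15/32 + 17/32 = 1. Resulting codeword lengths (in the order the probabilities were given): (3, 2, 2, 3, 2). L_avg = sum(p_i * l_i) = 3/32*3 + 15/64*2 + 15/64*2 + 5/32*3 + 9/32*2 = 9/4 = 2.25

2.25 bits


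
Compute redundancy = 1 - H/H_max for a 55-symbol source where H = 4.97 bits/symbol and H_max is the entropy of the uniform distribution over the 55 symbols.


H_max = log2(K) = log2(55) = 5.7814 bits/symbol. Redundancy = 1 - H/H_max = 1 - 4.97/5.7814 = 1 - 0.8597 = 0.1403

0.1403


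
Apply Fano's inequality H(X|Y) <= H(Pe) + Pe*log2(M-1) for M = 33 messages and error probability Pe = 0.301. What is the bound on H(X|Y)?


H(Pe) = -Pe*log2(Pe) - (1-Pe)*log2(1-Pe) = -0.301*log2(0.301) - 0.699*log2(0.699) = 0.521382 + 0.361128 = 0.8825. Pe*log2(M-1) = 0.301*log2(32) = 1.505000. Bound = H(Pe) + Pe*log2(M-1) = 0.521382 + 0.361128 + 1.505000 = 2.3875

2.3875 bits


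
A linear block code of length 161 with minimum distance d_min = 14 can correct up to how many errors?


Correction capability = floor((d-1)/2) = floor((14-1)/2) = 6

6 errors


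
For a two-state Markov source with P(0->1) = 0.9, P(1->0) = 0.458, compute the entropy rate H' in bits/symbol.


Stationary distribution: pi_0 = p10/(p01+p10) = 0.3373, pi_1 = 0.6627. Entropy rate H' = pi_0*H(p01) + pi_1*H(p10) = 0.3373*0.469 + 0.6627*0.9949 = 0.8175

0.8175 bits/symbol


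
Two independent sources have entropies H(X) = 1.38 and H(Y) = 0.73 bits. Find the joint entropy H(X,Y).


For independent variables, H(X,Y) = H(X) + H(Y) = 1.38 + 0.73 = 2.11

2.11 bits


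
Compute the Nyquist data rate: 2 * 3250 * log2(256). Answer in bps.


Rate = 2 * B * log2(M) = 2 * 3250 * 8.0 = 52000.0

52000.0 bps


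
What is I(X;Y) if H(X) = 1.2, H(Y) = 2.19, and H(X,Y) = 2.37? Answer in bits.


I(X;Y) = H(X) + H(Y) - H(X,Y) = 1.2 + 2.19 - 2.37 = 1.02

1.02 bits


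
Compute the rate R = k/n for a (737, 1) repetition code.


Rate = k/n = 1/737

1/737


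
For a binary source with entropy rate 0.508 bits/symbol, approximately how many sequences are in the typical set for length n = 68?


log2|A_typical| = nH = 68 * 0.508 = 34.544, so |A_typical| ~ 2^34.544 = 2.505e+10

2.505e+10


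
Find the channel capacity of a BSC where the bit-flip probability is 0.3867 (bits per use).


H(p) = -p*log2(p) - (1-p)*log2(1-p) = -0.3867*log2(0.3867) - 0.6133*log2(0.6133) = 0.530055 + 0.432582 = 0.9626. C = 1 - H(p) = 1 - 0.9626 = 0.0374

0.0374 bits


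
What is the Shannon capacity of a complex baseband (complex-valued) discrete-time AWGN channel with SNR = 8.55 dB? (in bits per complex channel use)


SNR_linear = 10^(8.55/10) = 7.1614; C = log2(1 + SNR_linear) = log2(1 + 7.1614) = 3.0288

3.0288 bits/channel use


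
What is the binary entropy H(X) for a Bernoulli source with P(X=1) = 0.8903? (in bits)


H = -p*log2(p) - (1-p)*log2(1-p). -0.8903*log2(0.8903) = 0.149247; -0.1097*log2(0.1097) = 0.349764. H = 0.149247 + 0.349764 = 0.499

0.499 bits


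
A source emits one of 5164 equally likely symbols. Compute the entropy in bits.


H = log2(n) = log2(5164) = 12.3343

12.3343 bits


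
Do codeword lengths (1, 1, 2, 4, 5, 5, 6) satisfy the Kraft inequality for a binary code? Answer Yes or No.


Kraft sum = sum(2^(-l_i)) = 1.3906, need <= 1. Result: violated (a binary prefix-free code with these lengths cannot exist)

No


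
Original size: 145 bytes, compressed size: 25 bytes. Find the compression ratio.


Ratio = original / compressed = 145 / 25 = 5.8

5.8


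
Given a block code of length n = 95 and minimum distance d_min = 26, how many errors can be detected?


Detection capability = d_min - 1 = 26 - 1 = 25

25 errors


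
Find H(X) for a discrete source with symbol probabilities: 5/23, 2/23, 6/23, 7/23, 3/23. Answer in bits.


H = -sum(p_i * log2(p_i)). Terms: -(5/23)*log2(5/23) = 0.478616; -(2/23)*log2(2/23) = 0.306397; -(6/23)*log2(6/23) = 0.505722; -(7/23)*log2(7/23) = 0.522324; -(3/23)*log2(3/23) = 0.383296. H = 0.478616 + 0.306397 + 0.505722 + 0.522324 + 0.383296 = 2.1964

2.1964 bits


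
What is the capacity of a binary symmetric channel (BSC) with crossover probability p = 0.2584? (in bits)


H(p) = -p*log2(p) - (1-p)*log2(1-p) = -0.2584*log2(0.2584) - 0.7416*log2(0.7416) = 0.504480 + 0.319842 = 0.8243. C = 1 - H(p) = 1 - 0.8243 = 0.1757

0.1757 bits


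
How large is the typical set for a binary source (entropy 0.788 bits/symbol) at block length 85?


log2|A_typical| = nH = 85 * 0.788 = 66.98, so |A_typical| ~ 2^66.98 = 1.455e+20

1.455e+20


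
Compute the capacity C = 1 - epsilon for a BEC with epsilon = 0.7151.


C = 1 - epsilon = 1 - 0.7151 = 0.2849

0.2849 bits


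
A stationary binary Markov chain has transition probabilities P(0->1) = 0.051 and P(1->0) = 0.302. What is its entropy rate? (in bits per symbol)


Stationary distribution: pi_0 = p10/(p01+p10) = 0.8555, pi_1 = 0.1445. Entropy rate H' = pi_0*H(p01) + pi_1*H(p10) = 0.8555*0.2906 + 0.1445*0.8837 = 0.3763

0.3763 bits/symbol


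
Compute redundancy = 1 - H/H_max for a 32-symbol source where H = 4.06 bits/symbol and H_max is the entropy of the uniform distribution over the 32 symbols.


H_max = log2(K) = log2(32) = 5.0 bits/symbol. Redundancy = 1 - H/H_max = 1 - 4.06/5.0 = 1 - 0.812 = 0.188

0.188


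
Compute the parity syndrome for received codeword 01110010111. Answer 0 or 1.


Syndrome = XOR of all bits = 0 XOR 1 XOR 1 XOR 1 XOR 0 XOR 0 XOR 1 XOR 0 XOR 1 XOR 1 XOR 1 = 1

1


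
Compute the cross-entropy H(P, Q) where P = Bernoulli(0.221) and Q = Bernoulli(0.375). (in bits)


H(P,Q) = -p*log2(q) - (1-p)*log2(1-q). -0.221*log2(0.375) = 0.312723; -0.779*log2(0.625) = 0.528218. H(P,Q) = 0.312723 + 0.528218 = 0.8409

0.8409 bits


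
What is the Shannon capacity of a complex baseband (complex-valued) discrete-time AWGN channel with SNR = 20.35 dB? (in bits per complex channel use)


SNR_linear = 10^(20.35/10) = 108.3927; C = log2(1 + SNR_linear) = log2(1 + 108.3927) = 6.7734

6.7734 bits/channel use


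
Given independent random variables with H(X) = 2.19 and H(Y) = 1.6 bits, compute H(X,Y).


For independent variables, H(X,Y) = H(X) + H(Y) = 2.19 + 1.6 = 3.79

3.79 bits


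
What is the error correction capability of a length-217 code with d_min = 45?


Correction capability = floor((d-1)/2) = floor((45-1)/2) = 22

22 errors


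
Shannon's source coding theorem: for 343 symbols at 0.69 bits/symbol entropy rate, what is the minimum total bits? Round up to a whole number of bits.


Minimum bits >= n * H = 343 * 0.69 = 236.67, rounded up to a whole number of bits = 237

237 bits


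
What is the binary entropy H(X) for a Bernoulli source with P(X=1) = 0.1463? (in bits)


H = -p*log2(p) - (1-p)*log2(1-p). -0.1463*log2(0.1463) = 0.405690; -0.8537*log2(0.8537) = 0.194813. H = 0.405690 + 0.194813 = 0.6005

0.6005 bits


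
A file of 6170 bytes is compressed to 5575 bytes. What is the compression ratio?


Ratio = original / compressed = 6170 / 5575 = 1.1067

1.1067


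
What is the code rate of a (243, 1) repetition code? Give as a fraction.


Rate = k/n = 1/243

1/243


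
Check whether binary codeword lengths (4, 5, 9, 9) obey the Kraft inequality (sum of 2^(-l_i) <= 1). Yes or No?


Kraft sum = sum(2^(-l_i)) = 0.0977, need <= 1. Result: satisfied (a binary prefix-free code with these lengths exists)

Yes


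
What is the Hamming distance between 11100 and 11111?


Count differing positions: . . . ^ ^ = 2 differences

2
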